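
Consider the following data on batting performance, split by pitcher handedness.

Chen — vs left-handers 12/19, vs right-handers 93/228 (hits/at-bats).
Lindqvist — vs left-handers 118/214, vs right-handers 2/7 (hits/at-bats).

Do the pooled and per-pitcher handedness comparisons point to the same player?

No

Vs left-handers: Chen 12/19 = 63.2%, Lindqvist 118/214 = 55.1% → Chen
Vs right-handers: Chen 93/228 = 40.8%, Lindqvist 2/7 = 28.6% → Chen
Overall: Chen 105/247 = 42.5%, Lindqvist 120/221 = 54.3% → Lindqvist
Chen wins each pitcher group but Lindqvist wins overall — the comparison reverses. Chen's at-bats skew toward vs right-handers, which has a lower base rate.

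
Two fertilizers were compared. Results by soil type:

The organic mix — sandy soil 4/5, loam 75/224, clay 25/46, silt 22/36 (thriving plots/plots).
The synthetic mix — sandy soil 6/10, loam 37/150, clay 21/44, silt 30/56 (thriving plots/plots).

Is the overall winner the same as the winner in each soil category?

Sandy soil: the organic mix 4/5 = 80.0%, the synthetic mix 6/10 = 60.0% → the organic mix
Loam: the organic mix 75/224 = 33.5%, the synthetic mix 37/150 = 24.7% → the organic mix
Clay: the organic mix 25/46 = 54.3%, the synthetic mix 21/44 = 47.7% → the organic mix
Silt: the organic mix 22/36 = 61.1%, the synthetic mix 30/56 = 53.6% → the organic mix
Overall: the organic mix 126/311 = 40.5%, the synthetic mix 94/260 = 36.2% → the organic mix
The organic mix wins overall and in every soil group — no reversal.

Yes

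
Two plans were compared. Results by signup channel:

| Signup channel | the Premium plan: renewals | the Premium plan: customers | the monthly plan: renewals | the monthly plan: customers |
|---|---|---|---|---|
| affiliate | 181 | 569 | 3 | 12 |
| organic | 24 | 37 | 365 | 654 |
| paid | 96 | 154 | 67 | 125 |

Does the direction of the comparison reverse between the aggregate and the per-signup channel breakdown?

Affiliate: the Premium plan 181/569 = 31.8%, the monthly plan 3/12 = 25.0% → the Premium plan
Organic: the Premium plan 24/37 = 64.9%, the monthly plan 365/654 = 55.8% → the Premium plan
Paid: the Premium plan 96/154 = 62.3%, the monthly plan 67/125 = 53.6% → the Premium plan
Overall: the Premium plan 301/760 = 39.6%, the monthly plan 435/791 = 55.0% → the monthly plan
The Premium plan wins each signup group but the monthly plan wins overall — the comparison reverses. The Premium plan's customers skew toward affiliate, which has a lower base rate.

Yes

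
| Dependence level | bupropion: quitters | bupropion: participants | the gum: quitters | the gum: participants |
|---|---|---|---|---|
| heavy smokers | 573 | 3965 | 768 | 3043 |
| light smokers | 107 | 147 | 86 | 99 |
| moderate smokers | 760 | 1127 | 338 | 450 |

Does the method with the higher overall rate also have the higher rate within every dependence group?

Heavy smokers: bupropion 573/3965 = 14.5%, the gum 768/3043 = 25.2% → the gum
Light smokers: bupropion 107/147 = 72.8%, the gum 86/99 = 86.9% → the gum
Moderate smokers: bupropion 760/1127 = 67.4%, the gum 338/450 = 75.1% → the gum
Overall: bupropion 1440/5239 = 27.5%, the gum 1192/3592 = 33.2% → the gum
The gum wins overall and in every dependence group — no reversal.

Yes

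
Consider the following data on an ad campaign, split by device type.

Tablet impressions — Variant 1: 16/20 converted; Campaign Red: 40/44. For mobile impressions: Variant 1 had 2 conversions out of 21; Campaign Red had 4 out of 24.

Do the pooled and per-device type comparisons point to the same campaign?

Yes

Tablet: Variant 1 16/20 = 80.0%, Campaign Red 40/44 = 90.9% → Campaign Red
Mobile: Variant 1 2/21 = 9.5%, Campaign Red 4/24 = 16.7% → Campaign Red
Overall: Variant 1 18/41 = 43.9%, Campaign Red 44/68 = 64.7% → Campaign Red
Campaign Red wins overall and in every device group — no reversal.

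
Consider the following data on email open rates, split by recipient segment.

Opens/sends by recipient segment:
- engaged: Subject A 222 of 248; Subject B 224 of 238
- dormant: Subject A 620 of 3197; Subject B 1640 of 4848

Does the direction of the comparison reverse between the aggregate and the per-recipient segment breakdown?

Engaged: Subject A 222/248 = 89.5%, Subject B 224/238 = 94.1% → Subject B
Dormant: Subject A 620/3197 = 19.4%, Subject B 1640/4848 = 33.8% → Subject B
Overall: Subject A 842/3445 = 24.4%, Subject B 1864/5086 = 36.6% → Subject B
Subject B wins overall and in every recipient group — no reversal.

No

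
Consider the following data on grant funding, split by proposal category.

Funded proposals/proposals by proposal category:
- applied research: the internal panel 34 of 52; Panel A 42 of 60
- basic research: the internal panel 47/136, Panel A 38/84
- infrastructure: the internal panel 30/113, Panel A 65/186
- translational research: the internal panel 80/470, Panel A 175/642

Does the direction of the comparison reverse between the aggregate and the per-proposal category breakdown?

Applied research: the internal panel 34/52 = 65.4%, Panel A 42/60 = 70.0% → Panel A
Basic research: the internal panel 47/136 = 34.6%, Panel A 38/84 = 45.2% → Panel A
Infrastructure: the internal panel 30/113 = 26.5%, Panel A 65/186 = 34.9% → Panel A
Translational research: the internal panel 80/470 = 17.0%, Panel A 175/642 = 27.3% → Panel A
Overall: the internal panel 191/771 = 24.8%, Panel A 320/972 = 32.9% → Panel A
Panel A wins overall and in every proposal group — no reversal.

No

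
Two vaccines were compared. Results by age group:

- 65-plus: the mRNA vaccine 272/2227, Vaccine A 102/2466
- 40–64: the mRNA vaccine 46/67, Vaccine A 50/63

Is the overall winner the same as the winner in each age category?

65-plus: the mRNA vaccine 272/2227 = 12.2%, Vaccine A 102/2466 = 4.1% → the mRNA vaccine
40–64: the mRNA vaccine 46/67 = 68.7%, Vaccine A 50/63 = 79.4% → Vaccine A
Overall: the mRNA vaccine 318/2294 = 13.9%, Vaccine A 152/2529 = 6.0% → the mRNA vaccine
Neither sweeps: the mRNA vaccine wins 1 of 2 groups, Vaccine A wins 1. The mRNA vaccine wins overall but not every group — no Simpson reversal.

No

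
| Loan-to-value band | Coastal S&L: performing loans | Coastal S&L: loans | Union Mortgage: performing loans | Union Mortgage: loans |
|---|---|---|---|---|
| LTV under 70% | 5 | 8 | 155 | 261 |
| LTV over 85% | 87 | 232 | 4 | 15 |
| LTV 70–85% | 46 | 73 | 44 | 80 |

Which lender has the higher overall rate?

Union Mortgage

LTV under 70%: Coastal S&L 5/8 = 62.5%, Union Mortgage 155/261 = 59.4% → Coastal S&L
LTV over 85%: Coastal S&L 87/232 = 37.5%, Union Mortgage 4/15 = 26.7% → Coastal S&L
LTV 70–85%: Coastal S&L 46/73 = 63.0%, Union Mortgage 44/80 = 55.0% → Coastal S&L
Overall: Coastal S&L 138/313 = 44.1%, Union Mortgage 203/356 = 57.0% → Union Mortgage
(Coastal S&L wins every loan-to-value group but Union Mortgage wins overall — Coastal S&L's loans skew toward the low-rate LTV over 85% group.)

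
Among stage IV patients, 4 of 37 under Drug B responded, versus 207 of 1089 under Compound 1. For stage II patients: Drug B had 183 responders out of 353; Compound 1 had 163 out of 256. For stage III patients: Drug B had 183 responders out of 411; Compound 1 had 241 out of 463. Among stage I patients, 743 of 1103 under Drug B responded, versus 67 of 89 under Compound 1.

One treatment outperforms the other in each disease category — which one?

Stage IV: Drug B 4/37 = 10.8%, Compound 1 207/1089 = 19.0% → Compound 1
Stage II: Drug B 183/353 = 51.8%, Compound 1 163/256 = 63.7% → Compound 1
Stage III: Drug B 183/411 = 44.5%, Compound 1 241/463 = 52.1% → Compound 1
Stage I: Drug B 743/1103 = 67.4%, Compound 1 67/89 = 75.3% → Compound 1
Compound 1 has the higher rate in all 4 groups.

Compound 1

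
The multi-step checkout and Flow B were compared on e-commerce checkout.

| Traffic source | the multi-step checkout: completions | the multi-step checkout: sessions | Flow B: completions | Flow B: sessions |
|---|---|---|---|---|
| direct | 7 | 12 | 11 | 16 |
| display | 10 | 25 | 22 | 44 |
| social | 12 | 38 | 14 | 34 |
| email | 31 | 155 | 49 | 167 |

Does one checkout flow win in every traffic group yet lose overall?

Direct: the multi-step checkout 7/12 = 58.3%, Flow B 11/16 = 68.8% → Flow B
Display: the multi-step checkout 10/25 = 40.0%, Flow B 22/44 = 50.0% → Flow B
Social: the multi-step checkout 12/38 = 31.6%, Flow B 14/34 = 41.2% → Flow B
Email: the multi-step checkout 31/155 = 20.0%, Flow B 49/167 = 29.3% → Flow B
Overall: the multi-step checkout 60/230 = 26.1%, Flow B 96/261 = 36.8% → Flow B
Flow B wins overall and in every traffic group — no reversal.

No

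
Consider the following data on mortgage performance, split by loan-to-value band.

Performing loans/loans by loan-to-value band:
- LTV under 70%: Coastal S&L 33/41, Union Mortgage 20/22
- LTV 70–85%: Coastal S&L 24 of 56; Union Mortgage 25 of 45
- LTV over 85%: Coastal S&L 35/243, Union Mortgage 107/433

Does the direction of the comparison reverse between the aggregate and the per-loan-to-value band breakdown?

No

LTV under 70%: Coastal S&L 33/41 = 80.5%, Union Mortgage 20/22 = 90.9% → Union Mortgage
LTV 70–85%: Coastal S&L 24/56 = 42.9%, Union Mortgage 25/45 = 55.6% → Union Mortgage
LTV over 85%: Coastal S&L 35/243 = 14.4%, Union Mortgage 107/433 = 24.7% → Union Mortgage
Overall: Coastal S&L 92/340 = 27.1%, Union Mortgage 152/500 = 30.4% → Union Mortgage
Union Mortgage wins overall and in every loan-to-value group — no reversal.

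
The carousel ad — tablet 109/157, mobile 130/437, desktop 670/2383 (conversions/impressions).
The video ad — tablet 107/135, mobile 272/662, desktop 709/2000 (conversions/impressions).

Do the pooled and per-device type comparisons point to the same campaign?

Tablet: the carousel ad 109/157 = 69.4%, the video ad 107/135 = 79.3% → the video ad
Mobile: the carousel ad 130/437 = 29.7%, the video ad 272/662 = 41.1% → the video ad
Desktop: the carousel ad 670/2383 = 28.1%, the video ad 709/2000 = 35.5% → the video ad
Overall: the carousel ad 909/2977 = 30.5%, the video ad 1088/2797 = 38.9% → the video ad
The video ad wins overall and in every device group — no reversal.

Yes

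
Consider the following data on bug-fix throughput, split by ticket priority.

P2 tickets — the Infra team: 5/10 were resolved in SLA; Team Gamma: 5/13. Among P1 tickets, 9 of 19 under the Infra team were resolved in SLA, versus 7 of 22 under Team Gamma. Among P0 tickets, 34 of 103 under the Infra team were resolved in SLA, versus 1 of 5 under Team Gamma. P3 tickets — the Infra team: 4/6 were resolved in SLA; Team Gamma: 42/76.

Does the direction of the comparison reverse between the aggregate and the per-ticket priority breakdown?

P2: the Infra team 5/10 = 50.0%, Team Gamma 5/13 = 38.5% → the Infra team
P1: the Infra team 9/19 = 47.4%, Team Gamma 7/22 = 31.8% → the Infra team
P0: the Infra team 34/103 = 33.0%, Team Gamma 1/5 = 20.0% → the Infra team
P3: the Infra team 4/6 = 66.7%, Team Gamma 42/76 = 55.3% → the Infra team
Overall: the Infra team 52/138 = 37.7%, Team Gamma 55/116 = 47.4% → Team Gamma
The Infra team wins each ticket group but Team Gamma wins overall — the comparison reverses. The Infra team's tickets skew toward P0, which has a lower base rate.

Yes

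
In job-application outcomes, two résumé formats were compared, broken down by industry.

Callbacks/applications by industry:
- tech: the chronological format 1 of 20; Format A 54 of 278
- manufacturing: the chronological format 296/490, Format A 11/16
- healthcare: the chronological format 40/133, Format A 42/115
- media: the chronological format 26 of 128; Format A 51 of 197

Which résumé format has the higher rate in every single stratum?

Format A

Tech: the chronological format 1/20 = 5.0%, Format A 54/278 = 19.4% → Format A
Manufacturing: the chronological format 296/490 = 60.4%, Format A 11/16 = 68.8% → Format A
Healthcare: the chronological format 40/133 = 30.1%, Format A 42/115 = 36.5% → Format A
Media: the chronological format 26/128 = 20.3%, Format A 51/197 = 25.9% → Format A
Format A has the higher rate in all 4 groups.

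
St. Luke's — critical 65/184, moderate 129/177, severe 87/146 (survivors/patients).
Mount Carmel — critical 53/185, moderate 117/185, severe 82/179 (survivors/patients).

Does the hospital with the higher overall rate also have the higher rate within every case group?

Yes

Critical: St. Luke's 65/184 = 35.3%, Mount Carmel 53/185 = 28.6% → St. Luke's
Moderate: St. Luke's 129/177 = 72.9%, Mount Carmel 117/185 = 63.2% → St. Luke's
Severe: St. Luke's 87/146 = 59.6%, Mount Carmel 82/179 = 45.8% → St. Luke's
Overall: St. Luke's 281/507 = 55.4%, Mount Carmel 252/549 = 45.9% → St. Luke's
St. Luke's wins overall and in every case group — no reversal.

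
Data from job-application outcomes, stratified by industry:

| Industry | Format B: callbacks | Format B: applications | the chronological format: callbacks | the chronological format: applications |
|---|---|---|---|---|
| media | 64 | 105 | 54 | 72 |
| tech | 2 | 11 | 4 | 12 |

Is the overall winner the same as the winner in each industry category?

Yes

Media: Format B 64/105 = 61.0%, the chronological format 54/72 = 75.0% → the chronological format
Tech: Format B 2/11 = 18.2%, the chronological format 4/12 = 33.3% → the chronological format
Overall: Format B 66/116 = 56.9%, the chronological format 58/84 = 69.0% → the chronological format
The chronological format wins overall and in every industry group — no reversal.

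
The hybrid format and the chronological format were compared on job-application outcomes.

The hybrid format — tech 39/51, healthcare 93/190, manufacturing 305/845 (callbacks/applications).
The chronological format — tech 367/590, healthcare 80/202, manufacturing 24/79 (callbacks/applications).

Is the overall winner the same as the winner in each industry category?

Tech: the hybrid format 39/51 = 76.5%, the chronological format 367/590 = 62.2% → the hybrid format
Healthcare: the hybrid format 93/190 = 48.9%, the chronological format 80/202 = 39.6% → the hybrid format
Manufacturing: the hybrid format 305/845 = 36.1%, the chronological format 24/79 = 30.4% → the hybrid format
Overall: the hybrid format 437/1086 = 40.2%, the chronological format 471/871 = 54.1% → the chronological format
The hybrid format wins each industry group but the chronological format wins overall — the comparison reverses. The hybrid format's applications skew toward manufacturing, which has a lower base rate.

No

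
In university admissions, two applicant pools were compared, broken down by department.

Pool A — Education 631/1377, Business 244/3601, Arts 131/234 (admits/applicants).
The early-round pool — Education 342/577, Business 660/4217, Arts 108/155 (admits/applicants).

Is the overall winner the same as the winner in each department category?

Education: Pool A 631/1377 = 45.8%, the early-round pool 342/577 = 59.3% → the early-round pool
Business: Pool A 244/3601 = 6.8%, the early-round pool 660/4217 = 15.7% → the early-round pool
Arts: Pool A 131/234 = 56.0%, the early-round pool 108/155 = 69.7% → the early-round pool
Overall: Pool A 1006/5212 = 19.3%, the early-round pool 1110/4949 = 22.4% → the early-round pool
The early-round pool wins overall and in every department group — no reversal.

Yes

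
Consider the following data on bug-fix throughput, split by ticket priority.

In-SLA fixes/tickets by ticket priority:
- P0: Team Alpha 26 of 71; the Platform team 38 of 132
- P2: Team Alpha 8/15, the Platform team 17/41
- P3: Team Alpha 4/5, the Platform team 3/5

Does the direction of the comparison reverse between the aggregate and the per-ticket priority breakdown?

P0: Team Alpha 26/71 = 36.6%, the Platform team 38/132 = 28.8% → Team Alpha
P2: Team Alpha 8/15 = 53.3%, the Platform team 17/41 = 41.5% → Team Alpha
P3: Team Alpha 4/5 = 80.0%, the Platform team 3/5 = 60.0% → Team Alpha
Overall: Team Alpha 38/91 = 41.8%, the Platform team 58/178 = 32.6% → Team Alpha
Team Alpha wins overall and in every ticket group — no reversal.

No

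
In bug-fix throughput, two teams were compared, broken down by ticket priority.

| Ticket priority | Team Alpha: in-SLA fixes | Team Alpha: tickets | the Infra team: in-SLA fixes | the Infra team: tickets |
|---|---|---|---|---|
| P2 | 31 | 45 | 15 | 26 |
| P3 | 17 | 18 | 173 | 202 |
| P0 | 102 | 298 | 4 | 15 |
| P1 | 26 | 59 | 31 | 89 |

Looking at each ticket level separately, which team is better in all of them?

P2: Team Alpha 31/45 = 68.9%, the Infra team 15/26 = 57.7% → Team Alpha
P3: Team Alpha 17/18 = 94.4%, the Infra team 173/202 = 85.6% → Team Alpha
P0: Team Alpha 102/298 = 34.2%, the Infra team 4/15 = 26.7% → Team Alpha
P1: Team Alpha 26/59 = 44.1%, the Infra team 31/89 = 34.8% → Team Alpha
Team Alpha has the higher rate in all 4 groups.

Team Alpha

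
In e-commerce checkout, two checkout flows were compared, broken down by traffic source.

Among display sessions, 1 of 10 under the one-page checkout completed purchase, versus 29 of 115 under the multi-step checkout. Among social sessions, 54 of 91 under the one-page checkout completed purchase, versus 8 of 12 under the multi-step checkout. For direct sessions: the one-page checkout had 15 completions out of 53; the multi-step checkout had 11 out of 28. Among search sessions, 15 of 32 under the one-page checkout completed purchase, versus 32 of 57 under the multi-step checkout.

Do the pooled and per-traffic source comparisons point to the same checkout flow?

No

Display: the one-page checkout 1/10 = 10.0%, the multi-step checkout 29/115 = 25.2% → the multi-step checkout
Social: the one-page checkout 54/91 = 59.3%, the multi-step checkout 8/12 = 66.7% → the multi-step checkout
Direct: the one-page checkout 15/53 = 28.3%, the multi-step checkout 11/28 = 39.3% → the multi-step checkout
Search: the one-page checkout 15/32 = 46.9%, the multi-step checkout 32/57 = 56.1% → the multi-step checkout
Overall: the one-page checkout 85/186 = 45.7%, the multi-step checkout 80/212 = 37.7% → the one-page checkout
The multi-step checkout wins each traffic group but the one-page checkout wins overall — the comparison reverses. The multi-step checkout's sessions skew toward display, which has a lower base rate.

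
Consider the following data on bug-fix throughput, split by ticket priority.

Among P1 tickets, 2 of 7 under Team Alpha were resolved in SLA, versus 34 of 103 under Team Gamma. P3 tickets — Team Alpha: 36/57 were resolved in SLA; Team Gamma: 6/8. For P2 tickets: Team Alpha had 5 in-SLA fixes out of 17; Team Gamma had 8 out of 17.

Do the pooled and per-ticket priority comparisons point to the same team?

P1: Team Alpha 2/7 = 28.6%, Team Gamma 34/103 = 33.0% → Team Gamma
P3: Team Alpha 36/57 = 63.2%, Team Gamma 6/8 = 75.0% → Team Gamma
P2: Team Alpha 5/17 = 29.4%, Team Gamma 8/17 = 47.1% → Team Gamma
Overall: Team Alpha 43/81 = 53.1%, Team Gamma 48/128 = 37.5% → Team Alpha
Team Gamma wins each ticket group but Team Alpha wins overall — the comparison reverses. Team Gamma's tickets skew toward P1, which has a lower base rate.

No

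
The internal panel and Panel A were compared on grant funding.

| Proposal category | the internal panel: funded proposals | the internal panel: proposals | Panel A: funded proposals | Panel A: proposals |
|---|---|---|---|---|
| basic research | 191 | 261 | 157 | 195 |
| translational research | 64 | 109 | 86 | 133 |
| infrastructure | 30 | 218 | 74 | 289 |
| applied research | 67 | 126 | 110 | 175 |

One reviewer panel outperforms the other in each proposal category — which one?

Basic research: the internal panel 191/261 = 73.2%, Panel A 157/195 = 80.5% → Panel A
Translational research: the internal panel 64/109 = 58.7%, Panel A 86/133 = 64.7% → Panel A
Infrastructure: the internal panel 30/218 = 13.8%, Panel A 74/289 = 25.6% → Panel A
Applied research: the internal panel 67/126 = 53.2%, Panel A 110/175 = 62.9% → Panel A
Panel A has the higher rate in all 4 groups.

Panel A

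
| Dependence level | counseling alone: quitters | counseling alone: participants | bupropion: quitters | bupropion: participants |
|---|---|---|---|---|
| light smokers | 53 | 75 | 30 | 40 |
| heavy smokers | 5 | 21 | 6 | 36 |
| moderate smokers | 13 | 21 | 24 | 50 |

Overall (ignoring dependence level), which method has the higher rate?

Light smokers: counseling alone 53/75 = 70.7%, bupropion 30/40 = 75.0% → bupropion
Heavy smokers: counseling alone 5/21 = 23.8%, bupropion 6/36 = 16.7% → counseling alone
Moderate smokers: counseling alone 13/21 = 61.9%, bupropion 24/50 = 48.0% → counseling alone
Overall: counseling alone 71/117 = 60.7%, bupropion 60/126 = 47.6% → counseling alone
(Neither sweeps every dependence group, but counseling alone has the higher pooled rate.)

counseling alone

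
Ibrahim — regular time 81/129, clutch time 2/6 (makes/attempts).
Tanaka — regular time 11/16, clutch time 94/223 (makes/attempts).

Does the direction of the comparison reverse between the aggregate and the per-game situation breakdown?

Yes

Regular time: Ibrahim 81/129 = 62.8%, Tanaka 11/16 = 68.8% → Tanaka
Clutch time: Ibrahim 2/6 = 33.3%, Tanaka 94/223 = 42.2% → Tanaka
Overall: Ibrahim 83/135 = 61.5%, Tanaka 105/239 = 43.9% → Ibrahim
Tanaka wins each game group but Ibrahim wins overall — the comparison reverses. Tanaka's attempts skew toward clutch time, which has a lower base rate.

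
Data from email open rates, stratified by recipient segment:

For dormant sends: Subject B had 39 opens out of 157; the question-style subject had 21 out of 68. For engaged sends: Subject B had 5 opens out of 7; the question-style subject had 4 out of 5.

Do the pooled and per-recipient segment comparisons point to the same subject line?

Yes

Dormant: Subject B 39/157 = 24.8%, the question-style subject 21/68 = 30.9% → the question-style subject
Engaged: Subject B 5/7 = 71.4%, the question-style subject 4/5 = 80.0% → the question-style subject
Overall: Subject B 44/164 = 26.8%, the question-style subject 25/73 = 34.2% → the question-style subject
The question-style subject wins overall and in every recipient group — no reversal.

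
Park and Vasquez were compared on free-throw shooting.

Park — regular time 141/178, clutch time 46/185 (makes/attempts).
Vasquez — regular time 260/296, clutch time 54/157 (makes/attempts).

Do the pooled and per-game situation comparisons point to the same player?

Regular time: Park 141/178 = 79.2%, Vasquez 260/296 = 87.8% → Vasquez
Clutch time: Park 46/185 = 24.9%, Vasquez 54/157 = 34.4% → Vasquez
Overall: Park 187/363 = 51.5%, Vasquez 314/453 = 69.3% → Vasquez
Vasquez wins overall and in every game group — no reversal.

Yes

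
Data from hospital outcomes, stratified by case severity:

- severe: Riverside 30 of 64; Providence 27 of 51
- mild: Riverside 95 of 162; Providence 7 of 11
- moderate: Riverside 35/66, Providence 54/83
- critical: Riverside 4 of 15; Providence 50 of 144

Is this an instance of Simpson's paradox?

Yes

Severe: Riverside 30/64 = 46.9%, Providence 27/51 = 52.9% → Providence
Mild: Riverside 95/162 = 58.6%, Providence 7/11 = 63.6% → Providence
Moderate: Riverside 35/66 = 53.0%, Providence 54/83 = 65.1% → Providence
Critical: Riverside 4/15 = 26.7%, Providence 50/144 = 34.7% → Providence
Overall: Riverside 164/307 = 53.4%, Providence 138/289 = 47.8% → Riverside
Providence wins each case group but Riverside wins overall — the comparison reverses. Providence's patients skew toward critical, which has a lower base rate.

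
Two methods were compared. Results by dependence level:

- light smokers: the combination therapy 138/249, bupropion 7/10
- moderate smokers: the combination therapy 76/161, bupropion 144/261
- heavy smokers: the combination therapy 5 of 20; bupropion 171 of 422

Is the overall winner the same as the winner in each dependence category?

Light smokers: the combination therapy 138/249 = 55.4%, bupropion 7/10 = 70.0% → bupropion
Moderate smokers: the combination therapy 76/161 = 47.2%, bupropion 144/261 = 55.2% → bupropion
Heavy smokers: the combination therapy 5/20 = 25.0%, bupropion 171/422 = 40.5% → bupropion
Overall: the combination therapy 219/430 = 50.9%, bupropion 322/693 = 46.5% → the combination therapy
Bupropion wins each dependence group but the combination therapy wins overall — the comparison reverses. Bupropion's participants skew toward heavy smokers, which has a lower base rate.

No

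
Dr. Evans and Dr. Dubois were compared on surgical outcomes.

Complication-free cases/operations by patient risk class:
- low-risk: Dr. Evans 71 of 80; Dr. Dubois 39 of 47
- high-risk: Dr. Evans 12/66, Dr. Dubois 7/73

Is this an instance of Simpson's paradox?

Low-risk: Dr. Evans 71/80 = 88.8%, Dr. Dubois 39/47 = 83.0% → Dr. Evans
High-risk: Dr. Evans 12/66 = 18.2%, Dr. Dubois 7/73 = 9.6% → Dr. Evans
Overall: Dr. Evans 83/146 = 56.8%, Dr. Dubois 46/120 = 38.3% → Dr. Evans
Dr. Evans wins overall and in every patient risk group — no reversal.

No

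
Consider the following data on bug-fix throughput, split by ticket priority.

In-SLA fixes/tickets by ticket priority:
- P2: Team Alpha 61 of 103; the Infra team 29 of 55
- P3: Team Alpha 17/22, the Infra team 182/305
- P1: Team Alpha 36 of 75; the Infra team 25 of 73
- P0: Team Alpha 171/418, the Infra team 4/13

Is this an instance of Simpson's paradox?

P2: Team Alpha 61/103 = 59.2%, the Infra team 29/55 = 52.7% → Team Alpha
P3: Team Alpha 17/22 = 77.3%, the Infra team 182/305 = 59.7% → Team Alpha
P1: Team Alpha 36/75 = 48.0%, the Infra team 25/73 = 34.2% → Team Alpha
P0: Team Alpha 171/418 = 40.9%, the Infra team 4/13 = 30.8% → Team Alpha
Overall: Team Alpha 285/618 = 46.1%, the Infra team 240/446 = 53.8% → the Infra team
Team Alpha wins each ticket group but the Infra team wins overall — the comparison reverses. Team Alpha's tickets skew toward P0, which has a lower base rate.

Yes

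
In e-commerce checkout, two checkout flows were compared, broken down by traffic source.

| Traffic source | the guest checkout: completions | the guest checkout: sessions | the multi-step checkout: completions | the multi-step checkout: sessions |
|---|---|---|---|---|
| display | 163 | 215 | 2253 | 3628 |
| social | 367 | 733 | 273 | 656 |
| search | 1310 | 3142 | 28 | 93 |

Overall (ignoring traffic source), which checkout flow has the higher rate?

Display: the guest checkout 163/215 = 75.8%, the multi-step checkout 2253/3628 = 62.1% → the guest checkout
Social: the guest checkout 367/733 = 50.1%, the multi-step checkout 273/656 = 41.6% → the guest checkout
Search: the guest checkout 1310/3142 = 41.7%, the multi-step checkout 28/93 = 30.1% → the guest checkout
Overall: the guest checkout 1840/4090 = 45.0%, the multi-step checkout 2554/4377 = 58.4% → the multi-step checkout
(The guest checkout wins every traffic group but the multi-step checkout wins overall — the guest checkout's sessions skew toward the low-rate search group.)

the multi-step checkout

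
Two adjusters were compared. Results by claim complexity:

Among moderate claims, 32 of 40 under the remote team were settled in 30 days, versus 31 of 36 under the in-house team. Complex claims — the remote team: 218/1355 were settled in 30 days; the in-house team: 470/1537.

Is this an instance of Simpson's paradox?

No

Moderate: the remote team 32/40 = 80.0%, the in-house team 31/36 = 86.1% → the in-house team
Complex: the remote team 218/1355 = 16.1%, the in-house team 470/1537 = 30.6% → the in-house team
Overall: the remote team 250/1395 = 17.9%, the in-house team 501/1573 = 31.8% → the in-house team
The in-house team wins overall and in every claim group — no reversal.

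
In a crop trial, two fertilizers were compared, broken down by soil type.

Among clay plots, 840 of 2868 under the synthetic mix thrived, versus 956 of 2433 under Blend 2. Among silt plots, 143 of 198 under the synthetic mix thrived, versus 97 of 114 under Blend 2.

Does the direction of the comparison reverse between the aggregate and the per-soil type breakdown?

Clay: the synthetic mix 840/2868 = 29.3%, Blend 2 956/2433 = 39.3% → Blend 2
Silt: the synthetic mix 143/198 = 72.2%, Blend 2 97/114 = 85.1% → Blend 2
Overall: the synthetic mix 983/3066 = 32.1%, Blend 2 1053/2547 = 41.3% → Blend 2
Blend 2 wins overall and in every soil group — no reversal.

No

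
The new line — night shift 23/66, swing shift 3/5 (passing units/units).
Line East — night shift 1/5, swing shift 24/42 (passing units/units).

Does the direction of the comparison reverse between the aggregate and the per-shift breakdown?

Yes

Night shift: the new line 23/66 = 34.8%, Line East 1/5 = 20.0% → the new line
Swing shift: the new line 3/5 = 60.0%, Line East 24/42 = 57.1% → the new line
Overall: the new line 26/71 = 36.6%, Line East 25/47 = 53.2% → Line East
The new line wins each shift group but Line East wins overall — the comparison reverses. The new line's units skew toward night shift, which has a lower base rate.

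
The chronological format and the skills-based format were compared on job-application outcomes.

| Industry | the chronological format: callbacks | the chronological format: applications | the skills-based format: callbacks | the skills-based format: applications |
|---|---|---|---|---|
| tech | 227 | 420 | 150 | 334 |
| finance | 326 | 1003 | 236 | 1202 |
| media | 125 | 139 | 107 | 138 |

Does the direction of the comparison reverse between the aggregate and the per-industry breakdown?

Tech: the chronological format 227/420 = 54.0%, the skills-based format 150/334 = 44.9% → the chronological format
Finance: the chronological format 326/1003 = 32.5%, the skills-based format 236/1202 = 19.6% → the chronological format
Media: the chronological format 125/139 = 89.9%, the skills-based format 107/138 = 77.5% → the chronological format
Overall: the chronological format 678/1562 = 43.4%, the skills-based format 493/1674 = 29.5% → the chronological format
The chronological format wins overall and in every industry group — no reversal.

No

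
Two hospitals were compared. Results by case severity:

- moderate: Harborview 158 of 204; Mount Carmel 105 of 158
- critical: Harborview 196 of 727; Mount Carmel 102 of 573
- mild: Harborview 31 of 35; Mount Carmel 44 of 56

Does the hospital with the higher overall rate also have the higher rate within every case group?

Moderate: Harborview 158/204 = 77.5%, Mount Carmel 105/158 = 66.5% → Harborview
Critical: Harborview 196/727 = 27.0%, Mount Carmel 102/573 = 17.8% → Harborview
Mild: Harborview 31/35 = 88.6%, Mount Carmel 44/56 = 78.6% → Harborview
Overall: Harborview 385/966 = 39.9%, Mount Carmel 251/787 = 31.9% → Harborview
Harborview wins overall and in every case group — no reversal.

Yes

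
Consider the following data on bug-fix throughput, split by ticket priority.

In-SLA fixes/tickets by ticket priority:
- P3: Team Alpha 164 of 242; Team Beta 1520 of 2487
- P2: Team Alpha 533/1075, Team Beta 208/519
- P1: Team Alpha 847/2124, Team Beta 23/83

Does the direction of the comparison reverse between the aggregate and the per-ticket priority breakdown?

Yes

P3: Team Alpha 164/242 = 67.8%, Team Beta 1520/2487 = 61.1% → Team Alpha
P2: Team Alpha 533/1075 = 49.6%, Team Beta 208/519 = 40.1% → Team Alpha
P1: Team Alpha 847/2124 = 39.9%, Team Beta 23/83 = 27.7% → Team Alpha
Overall: Team Alpha 1544/3441 = 44.9%, Team Beta 1751/3089 = 56.7% → Team Beta
Team Alpha wins each ticket group but Team Beta wins overall — the comparison reverses. Team Alpha's tickets skew toward P1, which has a lower base rate.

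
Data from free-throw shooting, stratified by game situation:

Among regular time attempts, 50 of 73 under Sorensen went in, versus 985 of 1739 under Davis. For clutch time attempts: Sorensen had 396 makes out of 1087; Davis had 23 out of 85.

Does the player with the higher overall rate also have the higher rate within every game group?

No

Regular time: Sorensen 50/73 = 68.5%, Davis 985/1739 = 56.6% → Sorensen
Clutch time: Sorensen 396/1087 = 36.4%, Davis 23/85 = 27.1% → Sorensen
Overall: Sorensen 446/1160 = 38.4%, Davis 1008/1824 = 55.3% → Davis
Sorensen wins each game group but Davis wins overall — the comparison reverses. Sorensen's attempts skew toward clutch time, which has a lower base rate.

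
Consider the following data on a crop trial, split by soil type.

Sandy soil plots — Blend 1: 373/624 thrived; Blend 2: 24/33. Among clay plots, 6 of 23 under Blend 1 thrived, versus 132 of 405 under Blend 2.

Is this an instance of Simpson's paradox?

Yes

Sandy soil: Blend 1 373/624 = 59.8%, Blend 2 24/33 = 72.7% → Blend 2
Clay: Blend 1 6/23 = 26.1%, Blend 2 132/405 = 32.6% → Blend 2
Overall: Blend 1 379/647 = 58.6%, Blend 2 156/438 = 35.6% → Blend 1
Blend 2 wins each soil group but Blend 1 wins overall — the comparison reverses. Blend 2's plots skew toward clay, which has a lower base rate.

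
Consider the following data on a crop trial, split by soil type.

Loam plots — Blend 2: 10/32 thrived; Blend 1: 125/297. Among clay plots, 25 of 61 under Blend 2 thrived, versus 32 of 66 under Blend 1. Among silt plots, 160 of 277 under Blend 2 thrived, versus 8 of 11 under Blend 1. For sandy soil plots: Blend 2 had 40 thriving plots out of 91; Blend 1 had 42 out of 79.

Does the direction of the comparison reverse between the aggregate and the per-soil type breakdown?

Yes

Loam: Blend 2 10/32 = 31.2%, Blend 1 125/297 = 42.1% → Blend 1
Clay: Blend 2 25/61 = 41.0%, Blend 1 32/66 = 48.5% → Blend 1
Silt: Blend 2 160/277 = 57.8%, Blend 1 8/11 = 72.7% → Blend 1
Sandy soil: Blend 2 40/91 = 44.0%, Blend 1 42/79 = 53.2% → Blend 1
Overall: Blend 2 235/461 = 51.0%, Blend 1 207/453 = 45.7% → Blend 2
Blend 1 wins each soil group but Blend 2 wins overall — the comparison reverses. Blend 1's plots skew toward loam, which has a lower base rate.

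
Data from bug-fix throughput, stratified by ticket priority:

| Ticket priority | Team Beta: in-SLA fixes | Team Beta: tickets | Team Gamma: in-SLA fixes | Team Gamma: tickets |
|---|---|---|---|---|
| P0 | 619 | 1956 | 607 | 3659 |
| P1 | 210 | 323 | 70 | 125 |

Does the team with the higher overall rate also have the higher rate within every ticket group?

Yes

P0: Team Beta 619/1956 = 31.6%, Team Gamma 607/3659 = 16.6% → Team Beta
P1: Team Beta 210/323 = 65.0%, Team Gamma 70/125 = 56.0% → Team Beta
Overall: Team Beta 829/2279 = 36.4%, Team Gamma 677/3784 = 17.9% → Team Beta
Team Beta wins overall and in every ticket group — no reversal.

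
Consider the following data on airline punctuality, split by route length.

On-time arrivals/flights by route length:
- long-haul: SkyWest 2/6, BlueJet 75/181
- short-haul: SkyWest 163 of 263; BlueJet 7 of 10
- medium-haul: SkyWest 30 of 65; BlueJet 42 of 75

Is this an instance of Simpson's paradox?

Long-haul: SkyWest 2/6 = 33.3%, BlueJet 75/181 = 41.4% → BlueJet
Short-haul: SkyWest 163/263 = 62.0%, BlueJet 7/10 = 70.0% → BlueJet
Medium-haul: SkyWest 30/65 = 46.2%, BlueJet 42/75 = 56.0% → BlueJet
Overall: SkyWest 195/334 = 58.4%, BlueJet 124/266 = 46.6% → SkyWest
BlueJet wins each route group but SkyWest wins overall — the comparison reverses. BlueJet's flights skew toward long-haul, which has a lower base rate.

Yes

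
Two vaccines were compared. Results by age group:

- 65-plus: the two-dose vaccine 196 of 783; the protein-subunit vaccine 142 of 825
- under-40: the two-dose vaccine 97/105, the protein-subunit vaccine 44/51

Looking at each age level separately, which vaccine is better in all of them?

the two-dose vaccine

65-plus: the two-dose vaccine 196/783 = 25.0%, the protein-subunit vaccine 142/825 = 17.2% → the two-dose vaccine
Under-40: the two-dose vaccine 97/105 = 92.4%, the protein-subunit vaccine 44/51 = 86.3% → the two-dose vaccine
The two-dose vaccine has the higher rate in both groups.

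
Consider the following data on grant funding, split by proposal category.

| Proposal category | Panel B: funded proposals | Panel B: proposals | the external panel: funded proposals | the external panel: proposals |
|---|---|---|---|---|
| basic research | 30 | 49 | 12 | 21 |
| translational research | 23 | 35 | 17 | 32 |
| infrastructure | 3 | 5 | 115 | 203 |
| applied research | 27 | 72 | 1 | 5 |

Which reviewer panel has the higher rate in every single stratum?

Panel B

Basic research: Panel B 30/49 = 61.2%, the external panel 12/21 = 57.1% → Panel B
Translational research: Panel B 23/35 = 65.7%, the external panel 17/32 = 53.1% → Panel B
Infrastructure: Panel B 3/5 = 60.0%, the external panel 115/203 = 56.7% → Panel B
Applied research: Panel B 27/72 = 37.5%, the external panel 1/5 = 20.0% → Panel B
Panel B has the higher rate in all 4 groups.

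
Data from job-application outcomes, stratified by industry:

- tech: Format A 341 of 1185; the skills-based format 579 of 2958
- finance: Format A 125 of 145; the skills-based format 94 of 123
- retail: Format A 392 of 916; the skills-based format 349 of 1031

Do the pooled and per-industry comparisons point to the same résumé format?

Tech: Format A 341/1185 = 28.8%, the skills-based format 579/2958 = 19.6% → Format A
Finance: Format A 125/145 = 86.2%, the skills-based format 94/123 = 76.4% → Format A
Retail: Format A 392/916 = 42.8%, the skills-based format 349/1031 = 33.9% → Format A
Overall: Format A 858/2246 = 38.2%, the skills-based format 1022/4112 = 24.9% → Format A
Format A wins overall and in every industry group — no reversal.

Yes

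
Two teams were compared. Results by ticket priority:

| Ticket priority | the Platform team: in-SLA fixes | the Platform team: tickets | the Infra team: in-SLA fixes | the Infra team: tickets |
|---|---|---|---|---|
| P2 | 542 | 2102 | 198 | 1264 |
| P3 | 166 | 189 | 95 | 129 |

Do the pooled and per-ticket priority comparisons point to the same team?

Yes

P2: the Platform team 542/2102 = 25.8%, the Infra team 198/1264 = 15.7% → the Platform team
P3: the Platform team 166/189 = 87.8%, the Infra team 95/129 = 73.6% → the Platform team
Overall: the Platform team 708/2291 = 30.9%, the Infra team 293/1393 = 21.0% → the Platform team
The Platform team wins overall and in every ticket group — no reversal.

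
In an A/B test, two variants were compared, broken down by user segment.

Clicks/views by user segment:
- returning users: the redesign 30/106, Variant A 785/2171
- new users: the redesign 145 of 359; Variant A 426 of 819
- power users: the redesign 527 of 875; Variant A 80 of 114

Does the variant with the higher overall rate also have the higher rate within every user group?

Returning users: the redesign 30/106 = 28.3%, Variant A 785/2171 = 36.2% → Variant A
New users: the redesign 145/359 = 40.4%, Variant A 426/819 = 52.0% → Variant A
Power users: the redesign 527/875 = 60.2%, Variant A 80/114 = 70.2% → Variant A
Overall: the redesign 702/1340 = 52.4%, Variant A 1291/3104 = 41.6% → the redesign
Variant A wins each user group but the redesign wins overall — the comparison reverses. Variant A's views skew toward returning users, which has a lower base rate.

No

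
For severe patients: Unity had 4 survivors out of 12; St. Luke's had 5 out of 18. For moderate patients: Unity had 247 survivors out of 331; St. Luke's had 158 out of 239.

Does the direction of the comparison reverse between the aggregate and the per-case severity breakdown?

No

Severe: Unity 4/12 = 33.3%, St. Luke's 5/18 = 27.8% → Unity
Moderate: Unity 247/331 = 74.6%, St. Luke's 158/239 = 66.1% → Unity
Overall: Unity 251/343 = 73.2%, St. Luke's 163/257 = 63.4% → Unity
Unity wins overall and in every case group — no reversal.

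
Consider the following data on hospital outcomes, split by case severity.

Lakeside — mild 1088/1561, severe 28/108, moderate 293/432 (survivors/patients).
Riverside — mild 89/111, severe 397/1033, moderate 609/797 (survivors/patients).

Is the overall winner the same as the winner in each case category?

No

Mild: Lakeside 1088/1561 = 69.7%, Riverside 89/111 = 80.2% → Riverside
Severe: Lakeside 28/108 = 25.9%, Riverside 397/1033 = 38.4% → Riverside
Moderate: Lakeside 293/432 = 67.8%, Riverside 609/797 = 76.4% → Riverside
Overall: Lakeside 1409/2101 = 67.1%, Riverside 1095/1941 = 56.4% → Lakeside
Riverside wins each case group but Lakeside wins overall — the comparison reverses. Riverside's patients skew toward severe, which has a lower base rate.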